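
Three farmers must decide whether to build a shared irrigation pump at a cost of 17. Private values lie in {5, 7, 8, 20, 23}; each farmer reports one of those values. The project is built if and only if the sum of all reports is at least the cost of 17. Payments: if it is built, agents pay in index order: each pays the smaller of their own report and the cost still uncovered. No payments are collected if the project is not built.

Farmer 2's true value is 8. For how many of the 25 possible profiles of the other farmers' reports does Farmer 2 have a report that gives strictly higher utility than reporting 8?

15

Others report (5, 5): truth gives 0; report 7 gives 1 > 0. Violating.
Others report (5, 7): truth gives 0; report 5 gives 3 > 0. Violating.
Others report (5, 8): truth gives 0; report 5 gives 3 > 0. Violating.
Others report (5, 20): truth gives 0; report 5 gives 3 > 0. Violating.
Others report (20, 5): truth gives 8; no alternative beats it.
Others report (20, 7): truth gives 8; no alternative beats it.
(Checking all 25 profiles: 15 have a profitable deviation, 10 do not.)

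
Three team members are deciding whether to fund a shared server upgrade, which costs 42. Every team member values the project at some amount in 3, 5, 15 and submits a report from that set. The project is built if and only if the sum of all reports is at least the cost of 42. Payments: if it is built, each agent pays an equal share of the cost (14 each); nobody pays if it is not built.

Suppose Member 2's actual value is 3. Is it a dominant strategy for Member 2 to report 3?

Check each profile of the others' reports and compare truth against every alternative report.
Others report (3, 3): truth gives 0, best alternative gives 0.
Others report (3, 5): truth gives 0, best alternative gives 0.
Others report (3, 15): truth gives 0, best alternative gives 0.
Others report (5, 3): truth gives 0, best alternative gives 0.
Others report (5, 5): truth gives 0, best alternative gives 0.
Others report (5, 15): truth gives 0, best alternative gives 0.
(Remaining 3 profiles checked similarly; truth is weakly best in each.)
In every case the truthful report is at least as good as any alternative, so it is a dominant strategy.

Yes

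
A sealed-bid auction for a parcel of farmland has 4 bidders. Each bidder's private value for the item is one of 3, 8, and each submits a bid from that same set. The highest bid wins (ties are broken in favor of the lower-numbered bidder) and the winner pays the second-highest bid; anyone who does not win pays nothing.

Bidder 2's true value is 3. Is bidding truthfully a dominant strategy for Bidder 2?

Yes

Check each profile of the others' bids and compare truth against every alternative bid.
Others bid (3, 3, 8): truth gives 0, best alternative gives -5.
Others bid (3, 8, 3): truth gives 0, best alternative gives -5.
Others bid (3, 8, 8): truth gives 0, best alternative gives -5.
Others bid (3, 3, 3): truth gives 0, best alternative gives 0.
Others bid (8, 3, 3): truth gives 0, best alternative gives 0.
Others bid (8, 3, 8): truth gives 0, best alternative gives 0.
(Remaining 2 profiles checked similarly; truth is weakly best in each.)
In every case the truthful bid is at least as good as any alternative, so it is a dominant strategy.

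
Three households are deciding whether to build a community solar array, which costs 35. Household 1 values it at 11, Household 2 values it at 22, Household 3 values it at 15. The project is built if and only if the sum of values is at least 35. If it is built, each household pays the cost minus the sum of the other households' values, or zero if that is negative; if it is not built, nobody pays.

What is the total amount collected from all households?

Total value 48 ≥ cost 35, so it is built.
Household 1: others sum to 37; max(0, 35 - 37) = 0.
Household 2: others sum to 26; max(0, 35 - 26) = 9.
Household 3: others sum to 33; max(0, 35 - 33) = 2.
Total collected = 0 + 9 + 2 = 11.

11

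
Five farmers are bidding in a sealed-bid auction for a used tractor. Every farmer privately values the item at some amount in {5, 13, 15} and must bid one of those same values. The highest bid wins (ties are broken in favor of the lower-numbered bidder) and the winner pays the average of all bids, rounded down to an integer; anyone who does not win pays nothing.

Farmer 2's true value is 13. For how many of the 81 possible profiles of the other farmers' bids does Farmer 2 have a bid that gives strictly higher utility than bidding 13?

Others bid (5, 5, 5, 15): truth gives 0; bid 15 gives 4 > 0. Violating.
Others bid (5, 5, 13, 15): truth gives 0; bid 15 gives 3 > 0. Violating.
Others bid (5, 5, 15, 5): truth gives 0; bid 15 gives 4 > 0. Violating.
Others bid (5, 5, 15, 13): truth gives 0; bid 15 gives 3 > 0. Violating.
Others bid (5, 5, 5, 5): truth gives 7; no alternative beats it.
Others bid (5, 5, 5, 13): truth gives 5; no alternative beats it.
(Checking all 81 profiles: 37 have a profitable deviation, 44 do not.)

37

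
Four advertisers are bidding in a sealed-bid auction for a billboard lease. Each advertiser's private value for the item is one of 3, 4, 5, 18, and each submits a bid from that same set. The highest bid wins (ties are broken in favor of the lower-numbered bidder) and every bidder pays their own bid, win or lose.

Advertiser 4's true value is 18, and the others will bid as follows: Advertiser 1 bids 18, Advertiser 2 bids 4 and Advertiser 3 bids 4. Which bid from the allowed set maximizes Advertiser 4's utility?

Bid 3: loses but pays 3, utility -3.
Bid 4: loses but pays 4, utility -4.
Bid 5: loses but pays 5, utility -5.
Bid 18: loses but pays 18, utility -18.
The best choice is 3 with utility -3.

3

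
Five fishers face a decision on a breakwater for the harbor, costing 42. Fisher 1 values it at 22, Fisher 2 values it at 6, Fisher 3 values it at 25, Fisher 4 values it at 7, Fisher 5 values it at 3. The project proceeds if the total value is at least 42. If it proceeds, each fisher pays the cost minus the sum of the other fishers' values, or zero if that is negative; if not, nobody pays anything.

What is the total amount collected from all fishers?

Total value 63 ≥ cost 42, so it is built.
Fisher 1: others sum to 41; max(0, 42 - 41) = 1.
Fisher 2: others sum to 57; max(0, 42 - 57) = 0.
Fisher 3: others sum to 38; max(0, 42 - 38) = 4.
Fisher 4: others sum to 56; max(0, 42 - 56) = 0.
Fisher 5: others sum to 60; max(0, 42 - 60) = 0.
Total collected = 1 + 0 + 4 + 0 + 0 = 5.

5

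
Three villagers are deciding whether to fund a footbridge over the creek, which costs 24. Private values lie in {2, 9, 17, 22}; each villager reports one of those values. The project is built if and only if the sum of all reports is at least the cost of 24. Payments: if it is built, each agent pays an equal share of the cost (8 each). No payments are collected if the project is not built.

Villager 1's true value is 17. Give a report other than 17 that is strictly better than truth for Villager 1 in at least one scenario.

22

Suppose Villager 2 reports 2 and Villager 3 reports 2.
Report 17: project not built, utility 0.
Report 22: project built, pays 8, utility 17 - 8 = 9.
So reporting 22 beats truth here (9 > 0).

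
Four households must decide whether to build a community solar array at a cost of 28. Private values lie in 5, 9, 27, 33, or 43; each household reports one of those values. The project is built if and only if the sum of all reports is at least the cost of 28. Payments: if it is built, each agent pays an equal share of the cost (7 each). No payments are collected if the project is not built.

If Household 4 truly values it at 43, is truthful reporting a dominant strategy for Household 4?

Yes

Check each profile of the others' reports and compare truth against every alternative report.
Others report (5, 5, 5): truth gives 36, best alternative gives 36.
Others report (5, 5, 9): truth gives 36, best alternative gives 36.
Others report (5, 5, 27): truth gives 36, best alternative gives 36.
Others report (5, 5, 33): truth gives 36, best alternative gives 36.
Others report (5, 5, 43): truth gives 36, best alternative gives 36.
Others report (5, 9, 5): truth gives 36, best alternative gives 36.
(Remaining 119 profiles checked similarly; truth is weakly best in each.)
In every case the truthful report is at least as good as any alternative, so it is a dominant strategy.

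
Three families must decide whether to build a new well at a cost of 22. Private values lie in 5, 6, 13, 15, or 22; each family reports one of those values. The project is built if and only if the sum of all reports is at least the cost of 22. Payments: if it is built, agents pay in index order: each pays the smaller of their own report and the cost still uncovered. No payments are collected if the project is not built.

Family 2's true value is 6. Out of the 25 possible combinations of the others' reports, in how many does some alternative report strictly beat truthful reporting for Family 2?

16

Others report (5, 13): truth gives 0; report 5 gives 1 > 0. Violating.
Others report (5, 15): truth gives 0; report 5 gives 1 > 0. Violating.
Others report (5, 22): truth gives 0; report 5 gives 1 > 0. Violating.
Others report (6, 13): truth gives 0; report 5 gives 1 > 0. Violating.
Others report (5, 5): truth gives 0; no alternative beats it.
Others report (5, 6): truth gives 0; no alternative beats it.
(Checking all 25 profiles: 16 have a profitable deviation, 9 do not.)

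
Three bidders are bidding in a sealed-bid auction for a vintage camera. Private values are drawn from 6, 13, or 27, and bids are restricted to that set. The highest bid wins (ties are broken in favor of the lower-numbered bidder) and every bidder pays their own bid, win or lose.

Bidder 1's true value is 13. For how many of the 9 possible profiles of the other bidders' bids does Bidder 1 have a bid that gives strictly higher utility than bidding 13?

Others bid (6, 6): truth gives 0; bid 6 gives 7 > 0. Violating.
Others bid (6, 27): truth gives -13; bid 6 gives -6 > -13. Violating.
Others bid (13, 27): truth gives -13; bid 6 gives -6 > -13. Violating.
Others bid (27, 6): truth gives -13; bid 6 gives -6 > -13. Violating.
Others bid (6, 13): truth gives 0; no alternative beats it.
Others bid (13, 6): truth gives 0; no alternative beats it.
(Checking all 9 profiles: 6 have a profitable deviation, 3 do not.)

6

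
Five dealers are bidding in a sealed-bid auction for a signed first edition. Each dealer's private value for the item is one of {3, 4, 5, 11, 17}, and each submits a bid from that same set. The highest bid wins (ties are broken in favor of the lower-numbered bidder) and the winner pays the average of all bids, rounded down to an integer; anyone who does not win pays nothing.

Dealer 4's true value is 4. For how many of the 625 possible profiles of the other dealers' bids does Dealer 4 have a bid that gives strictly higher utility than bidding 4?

10

Others bid (3, 3, 3, 5): truth gives 0; bid 5 gives 1 > 0. Violating.
Others bid (3, 3, 4, 3): truth gives 0; bid 5 gives 1 > 0. Violating.
Others bid (3, 3, 4, 4): truth gives 0; bid 5 gives 1 > 0. Violating.
Others bid (3, 4, 3, 3): truth gives 0; bid 5 gives 1 > 0. Violating.
Others bid (3, 3, 3, 3): truth gives 1; no alternative beats it.
Others bid (3, 3, 3, 4): truth gives 1; no alternative beats it.
(Checking all 625 profiles: 10 have a profitable deviation, 615 do not.)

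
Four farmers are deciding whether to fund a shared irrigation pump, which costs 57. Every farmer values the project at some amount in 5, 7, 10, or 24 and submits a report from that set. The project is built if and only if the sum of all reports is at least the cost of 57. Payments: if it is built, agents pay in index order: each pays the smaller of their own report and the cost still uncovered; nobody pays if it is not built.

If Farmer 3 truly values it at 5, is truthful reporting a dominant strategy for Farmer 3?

Yes

Check each profile of the others' reports and compare truth against every alternative report.
Others report (5, 24, 24): truth gives 0, best alternative gives -2.
Others report (7, 24, 24): truth gives 0, best alternative gives -2.
Others report (10, 24, 24): truth gives 0, best alternative gives -2.
Others report (24, 5, 24): truth gives 0, best alternative gives -2.
Others report (24, 7, 24): truth gives 0, best alternative gives -2.
Others report (24, 10, 24): truth gives 0, best alternative gives -2.
(Remaining 58 profiles checked similarly; truth is weakly best in each.)
In every case the truthful report is at least as good as any alternative, so it is a dominant strategy.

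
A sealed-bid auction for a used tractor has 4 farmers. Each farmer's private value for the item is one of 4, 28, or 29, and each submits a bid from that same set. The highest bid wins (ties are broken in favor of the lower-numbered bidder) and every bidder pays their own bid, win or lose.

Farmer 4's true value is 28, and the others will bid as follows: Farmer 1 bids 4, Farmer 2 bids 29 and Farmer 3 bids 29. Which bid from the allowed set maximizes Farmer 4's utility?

4

Bid 4: loses but pays 4, utility -4.
Bid 28: loses but pays 28, utility -28.
Bid 29: loses but pays 29, utility -29.
The best choice is 4 with utility -4.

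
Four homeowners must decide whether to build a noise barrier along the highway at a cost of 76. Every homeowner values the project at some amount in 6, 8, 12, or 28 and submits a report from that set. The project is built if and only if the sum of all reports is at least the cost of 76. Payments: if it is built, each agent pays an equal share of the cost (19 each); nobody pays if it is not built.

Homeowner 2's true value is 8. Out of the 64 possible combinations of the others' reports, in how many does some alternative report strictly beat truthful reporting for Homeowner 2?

3

Others report (12, 28, 28): truth gives -11; report 6 gives 0 > -11. Violating.
Others report (28, 12, 28): truth gives -11; report 6 gives 0 > -11. Violating.
Others report (28, 28, 12): truth gives -11; report 6 gives 0 > -11. Violating.
Others report (6, 6, 6): truth gives 0; no alternative beats it.
Others report (6, 6, 8): truth gives 0; no alternative beats it.
(Checking all 64 profiles: 3 have a profitable deviation, 61 do not.)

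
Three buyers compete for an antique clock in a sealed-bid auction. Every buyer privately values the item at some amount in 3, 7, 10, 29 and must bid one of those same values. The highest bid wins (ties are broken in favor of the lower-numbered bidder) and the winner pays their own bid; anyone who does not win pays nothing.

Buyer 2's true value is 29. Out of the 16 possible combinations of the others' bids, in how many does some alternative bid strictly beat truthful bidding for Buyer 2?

6

Others bid (3, 3): truth gives 0; bid 7 gives 22 > 0. Violating.
Others bid (3, 7): truth gives 0; bid 7 gives 22 > 0. Violating.
Others bid (3, 10): truth gives 0; bid 10 gives 19 > 0. Violating.
Others bid (7, 3): truth gives 0; bid 10 gives 19 > 0. Violating.
Others bid (3, 29): truth gives 0; no alternative beats it.
Others bid (7, 29): truth gives 0; no alternative beats it.
(Checking all 16 profiles: 6 have a profitable deviation, 10 do not.)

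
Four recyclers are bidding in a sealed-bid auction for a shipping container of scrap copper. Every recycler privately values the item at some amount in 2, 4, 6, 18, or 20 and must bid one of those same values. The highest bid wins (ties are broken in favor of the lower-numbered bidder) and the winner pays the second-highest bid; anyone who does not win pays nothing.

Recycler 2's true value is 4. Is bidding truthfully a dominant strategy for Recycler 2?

Check each profile of the others' bids and compare truth against every alternative bid.
Others bid (2, 2, 2): truth gives 2, best alternative gives 2.
Others bid (2, 2, 4): truth gives 0, best alternative gives 0.
Others bid (2, 2, 6): truth gives 0, best alternative gives 0.
Others bid (2, 2, 18): truth gives 0, best alternative gives 0.
Others bid (2, 2, 20): truth gives 0, best alternative gives 0.
Others bid (2, 4, 2): truth gives 0, best alternative gives 0.
(Remaining 119 profiles checked similarly; truth is weakly best in each.)
In every case the truthful bid is at least as good as any alternative, so it is a dominant strategy.

Yes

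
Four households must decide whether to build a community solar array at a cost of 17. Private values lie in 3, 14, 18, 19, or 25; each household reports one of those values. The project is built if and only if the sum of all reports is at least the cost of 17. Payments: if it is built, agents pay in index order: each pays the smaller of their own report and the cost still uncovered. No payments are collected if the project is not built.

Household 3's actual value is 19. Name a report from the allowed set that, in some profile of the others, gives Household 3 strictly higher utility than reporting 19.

Suppose Household 1 reports 3, Household 2 reports 3 and Household 4 reports 14.
Report 19: project built, pays 11, utility 19 - 11 = 8.
Report 3: project built, pays 3, utility 19 - 3 = 16.
So reporting 3 beats truth here (16 > 8).

3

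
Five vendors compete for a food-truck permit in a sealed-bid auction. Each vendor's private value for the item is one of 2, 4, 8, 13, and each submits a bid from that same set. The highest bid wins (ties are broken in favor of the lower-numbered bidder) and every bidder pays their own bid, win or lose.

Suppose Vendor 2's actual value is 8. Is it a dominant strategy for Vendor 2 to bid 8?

No

Consider the case where Vendor 1 bids 2, Vendor 3 bids 2, Vendor 4 bids 2 and Vendor 5 bids 2.
Truthful bid 8: wins, pays 8, utility 8 - 8 = 0.
Bid 4 instead: wins, pays 4, utility 8 - 4 = 4.
Since 4 > 0, bidding 4 is strictly better here, so truthful bidding is not dominant.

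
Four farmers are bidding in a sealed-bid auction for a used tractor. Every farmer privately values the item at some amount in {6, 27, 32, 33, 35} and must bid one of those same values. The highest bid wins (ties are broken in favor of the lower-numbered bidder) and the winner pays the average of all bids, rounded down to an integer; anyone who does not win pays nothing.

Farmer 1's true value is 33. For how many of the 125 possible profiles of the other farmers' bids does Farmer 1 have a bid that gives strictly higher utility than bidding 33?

Others bid (6, 6, 6): truth gives 21; bid 6 gives 27 > 21. Violating.
Others bid (6, 6, 27): truth gives 15; bid 27 gives 17 > 15. Violating.
Others bid (6, 6, 35): truth gives 0; bid 35 gives 13 > 0. Violating.
Others bid (6, 27, 6): truth gives 15; bid 27 gives 17 > 15. Violating.
Others bid (6, 6, 32): truth gives 14; no alternative beats it.
Others bid (6, 6, 33): truth gives 14; no alternative beats it.
(Checking all 125 profiles: 50 have a profitable deviation, 75 do not.)

50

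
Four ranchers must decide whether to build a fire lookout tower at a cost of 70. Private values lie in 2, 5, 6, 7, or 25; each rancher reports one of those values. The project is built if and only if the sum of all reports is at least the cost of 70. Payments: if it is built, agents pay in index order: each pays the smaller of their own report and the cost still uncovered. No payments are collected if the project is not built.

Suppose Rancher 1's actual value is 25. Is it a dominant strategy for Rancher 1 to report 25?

No

Consider the case where Rancher 2 reports 25, Rancher 3 reports 25 and Rancher 4 reports 25.
Truthful report 25: project built, pays 25, utility 25 - 25 = 0.
Report 2 instead: project built, pays 2, utility 25 - 2 = 23.
Since 23 > 0, reporting 2 is strictly better here, so truthful reporting is not dominant.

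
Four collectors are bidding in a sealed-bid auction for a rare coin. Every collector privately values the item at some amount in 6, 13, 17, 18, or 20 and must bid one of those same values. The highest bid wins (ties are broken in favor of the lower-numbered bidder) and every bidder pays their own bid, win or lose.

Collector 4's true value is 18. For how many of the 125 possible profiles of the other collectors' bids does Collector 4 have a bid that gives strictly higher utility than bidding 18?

Others bid (6, 6, 6): truth gives 0; bid 13 gives 5 > 0. Violating.
Others bid (6, 6, 13): truth gives 0; bid 17 gives 1 > 0. Violating.
Others bid (6, 6, 18): truth gives -18; bid 20 gives -2 > -18. Violating.
Others bid (6, 6, 20): truth gives -18; bid 6 gives -6 > -18. Violating.
Others bid (6, 6, 17): truth gives 0; no alternative beats it.
Others bid (6, 13, 17): truth gives 0; no alternative beats it.
(Checking all 125 profiles: 106 have a profitable deviation, 19 do not.)

106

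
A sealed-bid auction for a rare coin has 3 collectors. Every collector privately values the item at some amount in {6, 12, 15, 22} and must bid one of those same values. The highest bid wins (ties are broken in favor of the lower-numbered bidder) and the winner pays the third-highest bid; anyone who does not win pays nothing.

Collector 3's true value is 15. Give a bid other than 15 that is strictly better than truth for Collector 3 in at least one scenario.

Suppose Collector 1 bids 6 and Collector 2 bids 15.
Bid 15: loses, pays 0, utility 0.
Bid 22: wins, pays 6, utility 15 - 6 = 9.
So bidding 22 beats truth here (9 > 0).

22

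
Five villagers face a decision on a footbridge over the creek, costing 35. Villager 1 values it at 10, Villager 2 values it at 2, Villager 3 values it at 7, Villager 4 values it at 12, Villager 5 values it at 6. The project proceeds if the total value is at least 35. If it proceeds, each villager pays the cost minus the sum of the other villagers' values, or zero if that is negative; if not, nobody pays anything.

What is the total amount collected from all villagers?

27

Total value 37 ≥ cost 35, so it is built.
Villager 1: others sum to 27; max(0, 35 - 27) = 8.
Villager 2: others sum to 35; max(0, 35 - 35) = 0.
Villager 3: others sum to 30; max(0, 35 - 30) = 5.
Villager 4: others sum to 25; max(0, 35 - 25) = 10.
Villager 5: others sum to 31; max(0, 35 - 31) = 4.
Total collected = 8 + 0 + 5 + 10 + 4 = 27.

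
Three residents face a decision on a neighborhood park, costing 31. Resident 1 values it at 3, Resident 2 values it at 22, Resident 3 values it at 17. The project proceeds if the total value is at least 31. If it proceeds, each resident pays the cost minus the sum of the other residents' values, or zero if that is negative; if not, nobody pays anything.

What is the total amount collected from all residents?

Total value 42 ≥ cost 31, so it is built.
Resident 1: others sum to 39; max(0, 31 - 39) = 0.
Resident 2: others sum to 20; max(0, 31 - 20) = 11.
Resident 3: others sum to 25; max(0, 31 - 25) = 6.
Total collected = 0 + 11 + 6 = 17.

17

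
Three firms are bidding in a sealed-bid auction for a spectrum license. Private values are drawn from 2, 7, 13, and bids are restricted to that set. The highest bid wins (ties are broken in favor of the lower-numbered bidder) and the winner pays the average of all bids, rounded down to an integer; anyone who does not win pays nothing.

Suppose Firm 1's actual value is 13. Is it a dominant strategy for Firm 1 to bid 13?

No

Consider the case where Firm 2 bids 2 and Firm 3 bids 2.
Truthful bid 13: wins, pays 5, utility 13 - 5 = 8.
Bid 2 instead: wins, pays 2, utility 13 - 2 = 11.
Since 11 > 8, bidding 2 is strictly better here, so truthful bidding is not dominant.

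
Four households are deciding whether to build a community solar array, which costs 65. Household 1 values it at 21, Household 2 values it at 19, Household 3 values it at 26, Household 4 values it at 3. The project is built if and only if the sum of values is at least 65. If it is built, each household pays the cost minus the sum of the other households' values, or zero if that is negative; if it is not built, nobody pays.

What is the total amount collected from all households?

54

Total value 69 ≥ cost 65, so it is built.
Household 1: others sum to 48; max(0, 65 - 48) = 17.
Household 2: others sum to 50; max(0, 65 - 50) = 15.
Household 3: others sum to 43; max(0, 65 - 43) = 22.
Household 4: others sum to 66; max(0, 65 - 66) = 0.
Total collected = 17 + 15 + 22 + 0 = 54.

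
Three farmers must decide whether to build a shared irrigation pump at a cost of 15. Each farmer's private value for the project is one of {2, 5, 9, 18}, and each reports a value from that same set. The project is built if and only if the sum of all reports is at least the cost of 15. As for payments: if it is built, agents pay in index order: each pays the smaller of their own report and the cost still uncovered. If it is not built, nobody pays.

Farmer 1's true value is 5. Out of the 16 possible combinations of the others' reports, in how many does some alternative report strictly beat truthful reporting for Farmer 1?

Others report (2, 18): truth gives 0; report 2 gives 3 > 0. Violating.
Others report (5, 9): truth gives 0; report 2 gives 3 > 0. Violating.
Others report (5, 18): truth gives 0; report 2 gives 3 > 0. Violating.
Others report (9, 5): truth gives 0; report 2 gives 3 > 0. Violating.
Others report (2, 2): truth gives 0; no alternative beats it.
Others report (2, 5): truth gives 0; no alternative beats it.
(Checking all 16 profiles: 10 have a profitable deviation, 6 do not.)

10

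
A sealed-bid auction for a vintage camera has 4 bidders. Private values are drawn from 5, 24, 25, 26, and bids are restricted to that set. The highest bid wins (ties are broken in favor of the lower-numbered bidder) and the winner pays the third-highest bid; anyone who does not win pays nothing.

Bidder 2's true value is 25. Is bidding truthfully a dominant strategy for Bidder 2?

No

Consider the case where Bidder 1 bids 5, Bidder 3 bids 5 and Bidder 4 bids 26.
Truthful bid 25: loses, pays 0, utility 0.
Bid 26 instead: wins, pays 5, utility 25 - 5 = 20.
Since 20 > 0, bidding 26 is strictly better here, so truthful bidding is not dominant.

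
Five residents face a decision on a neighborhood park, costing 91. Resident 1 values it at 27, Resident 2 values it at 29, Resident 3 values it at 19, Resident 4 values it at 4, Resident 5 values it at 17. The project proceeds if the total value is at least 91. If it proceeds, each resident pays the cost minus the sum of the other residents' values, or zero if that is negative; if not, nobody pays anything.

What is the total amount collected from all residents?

72

Total value 96 ≥ cost 91, so it is built.
Resident 1: others sum to 69; max(0, 91 - 69) = 22.
Resident 2: others sum to 67; max(0, 91 - 67) = 24.
Resident 3: others sum to 77; max(0, 91 - 77) = 14.
Resident 4: others sum to 92; max(0, 91 - 92) = 0.
Resident 5: others sum to 79; max(0, 91 - 79) = 12.
Total collected = 22 + 24 + 14 + 0 + 12 = 72.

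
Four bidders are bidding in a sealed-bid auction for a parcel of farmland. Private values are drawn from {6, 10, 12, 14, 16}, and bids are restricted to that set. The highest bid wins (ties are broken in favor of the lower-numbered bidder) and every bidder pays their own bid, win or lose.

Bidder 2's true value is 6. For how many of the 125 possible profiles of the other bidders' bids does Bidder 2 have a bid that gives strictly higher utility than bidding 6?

4

Others bid (6, 6, 6): truth gives -6; bid 10 gives -4 > -6. Violating.
Others bid (6, 6, 10): truth gives -6; bid 10 gives -4 > -6. Violating.
Others bid (6, 10, 6): truth gives -6; bid 10 gives -4 > -6. Violating.
Others bid (6, 10, 10): truth gives -6; bid 10 gives -4 > -6. Violating.
Others bid (6, 6, 12): truth gives -6; no alternative beats it.
Others bid (6, 6, 14): truth gives -6; no alternative beats it.
(Checking all 125 profiles: 4 have a profitable deviation, 121 do not.)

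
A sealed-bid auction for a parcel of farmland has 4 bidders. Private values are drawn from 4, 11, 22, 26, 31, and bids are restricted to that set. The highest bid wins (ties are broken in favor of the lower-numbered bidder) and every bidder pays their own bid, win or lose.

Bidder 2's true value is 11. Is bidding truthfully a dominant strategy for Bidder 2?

No

Consider the case where Bidder 1 bids 4, Bidder 3 bids 4 and Bidder 4 bids 22.
Truthful bid 11: loses but pays 11, utility -11.
Bid 4 instead: loses but pays 4, utility -4.
Since -4 > -11, bidding 4 is strictly better here, so truthful bidding is not dominant.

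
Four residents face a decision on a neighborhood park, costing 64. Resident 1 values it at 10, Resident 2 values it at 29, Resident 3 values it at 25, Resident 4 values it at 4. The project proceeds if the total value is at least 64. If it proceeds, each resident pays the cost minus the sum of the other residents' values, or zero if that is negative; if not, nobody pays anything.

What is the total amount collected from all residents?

52

Total value 68 ≥ cost 64, so it is built.
Resident 1: others sum to 58; max(0, 64 - 58) = 6.
Resident 2: others sum to 39; max(0, 64 - 39) = 25.
Resident 3: others sum to 43; max(0, 64 - 43) = 21.
Resident 4: others sum to 64; max(0, 64 - 64) = 0.
Total collected = 6 + 25 + 21 + 0 = 52.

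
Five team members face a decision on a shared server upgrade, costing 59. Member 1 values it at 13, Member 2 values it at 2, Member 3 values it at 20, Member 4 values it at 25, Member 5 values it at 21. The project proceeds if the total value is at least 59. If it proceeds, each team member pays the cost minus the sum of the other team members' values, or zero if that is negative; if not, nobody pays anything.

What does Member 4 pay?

3

Total value 81 ≥ cost 59, so the project is built.
The other team members' values sum to 56.
Cost minus that sum is 59 - 56 = 3.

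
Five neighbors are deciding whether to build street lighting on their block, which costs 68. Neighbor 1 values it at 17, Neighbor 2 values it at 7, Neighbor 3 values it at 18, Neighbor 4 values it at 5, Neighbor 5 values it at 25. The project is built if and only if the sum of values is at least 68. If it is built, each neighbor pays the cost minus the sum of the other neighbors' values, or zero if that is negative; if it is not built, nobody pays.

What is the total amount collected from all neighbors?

52

Total value 72 ≥ cost 68, so it is built.
Neighbor 1: others sum to 55; max(0, 68 - 55) = 13.
Neighbor 2: others sum to 65; max(0, 68 - 65) = 3.
Neighbor 3: others sum to 54; max(0, 68 - 54) = 14.
Neighbor 4: others sum to 67; max(0, 68 - 67) = 1.
Neighbor 5: others sum to 47; max(0, 68 - 47) = 21.
Total collected = 13 + 3 + 14 + 1 + 21 = 52.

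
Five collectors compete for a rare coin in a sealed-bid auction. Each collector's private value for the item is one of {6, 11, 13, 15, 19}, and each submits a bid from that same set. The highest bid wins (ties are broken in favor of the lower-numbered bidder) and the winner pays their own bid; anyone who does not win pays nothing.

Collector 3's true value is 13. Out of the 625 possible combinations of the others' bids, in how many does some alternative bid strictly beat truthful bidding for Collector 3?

Others bid (6, 6, 6, 6): truth gives 0; bid 11 gives 2 > 0. Violating.
Others bid (6, 6, 6, 11): truth gives 0; bid 11 gives 2 > 0. Violating.
Others bid (6, 6, 11, 6): truth gives 0; bid 11 gives 2 > 0. Violating.
Others bid (6, 6, 11, 11): truth gives 0; bid 11 gives 2 > 0. Violating.
Others bid (6, 6, 6, 13): truth gives 0; no alternative beats it.
Others bid (6, 6, 6, 15): truth gives 0; no alternative beats it.
(Checking all 625 profiles: 4 have a profitable deviation, 621 do not.)

4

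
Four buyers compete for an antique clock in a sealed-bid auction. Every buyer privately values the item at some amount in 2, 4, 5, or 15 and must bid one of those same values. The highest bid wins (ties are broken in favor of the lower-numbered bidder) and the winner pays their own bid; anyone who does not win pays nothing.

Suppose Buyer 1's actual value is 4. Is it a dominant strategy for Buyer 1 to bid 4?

Consider the case where Buyer 2 bids 2, Buyer 3 bids 2 and Buyer 4 bids 2.
Truthful bid 4: wins, pays 4, utility 4 - 4 = 0.
Bid 2 instead: wins, pays 2, utility 4 - 2 = 2.
Since 2 > 0, bidding 2 is strictly better here, so truthful bidding is not dominant.

No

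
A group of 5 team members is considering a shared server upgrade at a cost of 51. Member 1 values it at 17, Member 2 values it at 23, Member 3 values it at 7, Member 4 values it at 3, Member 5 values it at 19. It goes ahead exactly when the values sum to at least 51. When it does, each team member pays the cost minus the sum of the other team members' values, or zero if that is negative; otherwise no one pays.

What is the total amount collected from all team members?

6

Total value 69 ≥ cost 51, so it is built.
Member 1: others sum to 52; max(0, 51 - 52) = 0.
Member 2: others sum to 46; max(0, 51 - 46) = 5.
Member 3: others sum to 62; max(0, 51 - 62) = 0.
Member 4: others sum to 66; max(0, 51 - 66) = 0.
Member 5: others sum to 50; max(0, 51 - 50) = 1.
Total collected = 0 + 5 + 0 + 0 + 1 = 6.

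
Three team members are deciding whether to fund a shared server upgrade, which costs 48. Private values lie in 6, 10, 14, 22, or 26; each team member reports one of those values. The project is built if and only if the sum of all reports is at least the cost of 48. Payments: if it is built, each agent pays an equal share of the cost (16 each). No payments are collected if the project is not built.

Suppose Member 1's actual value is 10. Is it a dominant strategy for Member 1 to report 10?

Consider the case where Member 2 reports 14 and Member 3 reports 26.
Truthful report 10: project built, pays 16, utility 10 - 16 = -6.
Report 6 instead: project not built, utility 0.
Since 0 > -6, reporting 6 is strictly better here, so truthful reporting is not dominant.

No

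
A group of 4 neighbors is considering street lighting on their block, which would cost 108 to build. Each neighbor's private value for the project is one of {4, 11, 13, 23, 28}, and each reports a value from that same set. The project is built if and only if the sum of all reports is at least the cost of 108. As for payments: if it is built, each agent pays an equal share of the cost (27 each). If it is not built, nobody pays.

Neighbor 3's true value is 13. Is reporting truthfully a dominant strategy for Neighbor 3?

Yes

Check each profile of the others' reports and compare truth against every alternative report.
Others report (4, 4, 4): truth gives 0, best alternative gives 0.
Others report (4, 4, 11): truth gives 0, best alternative gives 0.
Others report (4, 4, 13): truth gives 0, best alternative gives 0.
Others report (4, 4, 23): truth gives 0, best alternative gives 0.
Others report (4, 4, 28): truth gives 0, best alternative gives 0.
Others report (4, 11, 4): truth gives 0, best alternative gives 0.
(Remaining 119 profiles checked similarly; truth is weakly best in each.)
In every case the truthful report is at least as good as any alternative, so it is a dominant strategy.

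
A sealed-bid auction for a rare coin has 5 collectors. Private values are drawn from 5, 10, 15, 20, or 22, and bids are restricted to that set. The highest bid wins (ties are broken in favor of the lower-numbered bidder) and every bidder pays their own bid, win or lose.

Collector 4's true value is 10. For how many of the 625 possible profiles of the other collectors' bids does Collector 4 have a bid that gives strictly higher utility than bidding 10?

623

Others bid (5, 5, 5, 15): truth gives -10; bid 5 gives -5 > -10. Violating.
Others bid (5, 5, 5, 20): truth gives -10; bid 5 gives -5 > -10. Violating.
Others bid (5, 5, 5, 22): truth gives -10; bid 5 gives -5 > -10. Violating.
Others bid (5, 5, 10, 5): truth gives -10; bid 5 gives -5 > -10. Violating.
Others bid (5, 5, 5, 5): truth gives 0; no alternative beats it.
Others bid (5, 5, 5, 10): truth gives 0; no alternative beats it.
(Checking all 625 profiles: 623 have a profitable deviation, 2 do not.)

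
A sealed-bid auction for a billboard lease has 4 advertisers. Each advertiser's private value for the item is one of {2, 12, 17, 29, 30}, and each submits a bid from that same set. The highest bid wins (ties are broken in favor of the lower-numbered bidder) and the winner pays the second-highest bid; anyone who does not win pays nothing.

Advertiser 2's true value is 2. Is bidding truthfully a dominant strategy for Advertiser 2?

Check each profile of the others' bids and compare truth against every alternative bid.
Others bid (2, 2, 12): truth gives 0, best alternative gives -10.
Others bid (2, 12, 2): truth gives 0, best alternative gives -10.
Others bid (2, 12, 12): truth gives 0, best alternative gives -10.
Others bid (2, 2, 2): truth gives 0, best alternative gives 0.
Others bid (2, 2, 17): truth gives 0, best alternative gives 0.
Others bid (2, 2, 29): truth gives 0, best alternative gives 0.
(Remaining 119 profiles checked similarly; truth is weakly best in each.)
In every case the truthful bid is at least as good as any alternative, so it is a dominant strategy.

Yes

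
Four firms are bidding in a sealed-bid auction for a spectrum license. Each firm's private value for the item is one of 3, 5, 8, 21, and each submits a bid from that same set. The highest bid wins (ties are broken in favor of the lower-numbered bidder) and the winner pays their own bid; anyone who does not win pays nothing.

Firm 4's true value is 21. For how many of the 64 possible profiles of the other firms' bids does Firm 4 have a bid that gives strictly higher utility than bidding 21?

Others bid (3, 3, 3): truth gives 0; bid 5 gives 16 > 0. Violating.
Others bid (3, 3, 5): truth gives 0; bid 8 gives 13 > 0. Violating.
Others bid (3, 5, 3): truth gives 0; bid 8 gives 13 > 0. Violating.
Others bid (3, 5, 5): truth gives 0; bid 8 gives 13 > 0. Violating.
Others bid (3, 3, 8): truth gives 0; no alternative beats it.
Others bid (3, 3, 21): truth gives 0; no alternative beats it.
(Checking all 64 profiles: 8 have a profitable deviation, 56 do not.)

8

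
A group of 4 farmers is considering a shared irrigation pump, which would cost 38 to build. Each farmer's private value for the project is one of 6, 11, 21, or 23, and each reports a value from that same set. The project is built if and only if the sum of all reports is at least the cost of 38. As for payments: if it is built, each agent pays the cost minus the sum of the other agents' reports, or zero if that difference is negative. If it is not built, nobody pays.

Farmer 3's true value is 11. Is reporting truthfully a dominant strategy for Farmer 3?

Yes

Check each profile of the others' reports and compare truth against every alternative report.
Others report (6, 11, 21): truth gives 11, best alternative gives 11.
Others report (6, 11, 23): truth gives 11, best alternative gives 11.
Others report (6, 21, 11): truth gives 11, best alternative gives 11.
Others report (6, 21, 21): truth gives 11, best alternative gives 11.
Others report (6, 21, 23): truth gives 11, best alternative gives 11.
Others report (6, 23, 11): truth gives 11, best alternative gives 11.
(Remaining 58 profiles checked similarly; truth is weakly best in each.)
In every case the truthful report is at least as good as any alternative, so it is a dominant strategy.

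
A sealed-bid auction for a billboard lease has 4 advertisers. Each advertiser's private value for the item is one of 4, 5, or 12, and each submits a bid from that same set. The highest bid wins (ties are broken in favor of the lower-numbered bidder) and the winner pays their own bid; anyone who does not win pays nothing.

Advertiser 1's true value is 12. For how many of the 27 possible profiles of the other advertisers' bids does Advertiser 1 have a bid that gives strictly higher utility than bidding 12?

8

Others bid (4, 4, 4): truth gives 0; bid 4 gives 8 > 0. Violating.
Others bid (4, 4, 5): truth gives 0; bid 5 gives 7 > 0. Violating.
Others bid (4, 5, 4): truth gives 0; bid 5 gives 7 > 0. Violating.
Others bid (4, 5, 5): truth gives 0; bid 5 gives 7 > 0. Violating.
Others bid (4, 4, 12): truth gives 0; no alternative beats it.
Others bid (4, 5, 12): truth gives 0; no alternative beats it.
(Checking all 27 profiles: 8 have a profitable deviation, 19 do not.)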